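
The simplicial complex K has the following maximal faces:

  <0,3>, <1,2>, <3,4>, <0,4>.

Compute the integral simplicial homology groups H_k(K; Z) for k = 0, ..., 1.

H_0 = Z^2,  H_1 = Z.

We work with the vertex ordering 0 < 1 < 2 < 3 < 4. The simplices of K, each written with vertices in increasing order, are:

  0-simplices (5): [0], [1], [2], [3], [4]
  1-simplices (4): [0,3], [0,4], [1,2], [3,4]

Hence C_0 ≅ Z^5, C_1 ≅ Z^4.

∂_1: C_1 → C_0 is given by ∂[p,q] = [q] − [p]. For instance
  ∂[3,4] = [4] − [3].
The resulting 5×4 matrix has rank 3, and its Smith normal form has invariant factors (1,1,1).

Reading off H_k = ker ∂_k / im ∂_{k+1}:

  H_0: rank C_0 − rank ∂_1 = 5 − 3 = 2, and the invariant factors of ∂_1 are all 1, so H_0 ≅ Z^2.
  H_1: rank ker ∂_1 − rank ∂_2 = (4 − 3) − 0 = 1, and there is no ∂_2, so H_1 ≅ Z.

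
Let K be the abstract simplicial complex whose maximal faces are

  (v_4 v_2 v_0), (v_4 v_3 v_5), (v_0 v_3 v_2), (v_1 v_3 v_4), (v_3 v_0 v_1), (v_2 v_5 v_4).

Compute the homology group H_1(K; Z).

We work with the vertex ordering v_0 < v_1 < v_2 < v_3 < v_4 < v_5. The simplices of K, each written with vertices in increasing order, are:

  0-simplices (6): [v_0], [v_1], [v_2], [v_3], [v_4], [v_5]
  1-simplices (12): [v_0,v_1], [v_0,v_2], [v_0,v_3], [v_0,v_4], [v_1,v_3], [v_1,v_4], [v_2,v_3], [v_2,v_4], [v_2,v_5], [v_3,v_4], [v_3,v_5], [v_4,v_5]
  2-simplices (6): [v_0,v_1,v_3], [v_0,v_2,v_3], [v_0,v_2,v_4], [v_1,v_3,v_4], [v_2,v_4,v_5], [v_3,v_4,v_5]

Hence C_0 ≅ Z^6, C_1 ≅ Z^12, C_2 ≅ Z^6.

The boundary map ∂_1: C_1 → C_0 sends each edge [p,q] (with p < q) to q − p. For instance
  ∂[v_0,v_1] = [v_1] − [v_0].
This gives a 6×12 integer matrix of rank 5; reducing to Smith normal form yields diagonal entries (1,1,1,1,1).

Boundary ∂_2: C_2 → C_1 sends each 2-simplex [p,q,r] to [q,r] − [p,r] + [p,q]. For instance
  ∂[v_2,v_4,v_5] = [v_4,v_5] − [v_2,v_5] + [v_2,v_4],
  ∂[v_0,v_2,v_4] = [v_2,v_4] − [v_0,v_4] + [v_0,v_2].
The resulting 12×6 matrix has rank 6, and its Smith normal form has invariant factors (1,1,1,1,1,1).

Reading off H_k = ker ∂_k / im ∂_{k+1}:

  H_1: rank ker ∂_1 − rank ∂_2 = (12 − 5) − 6 = 1, and the invariant factors of ∂_2 are all 1, so H_1 ≅ Z.

H_1 ≅ Z.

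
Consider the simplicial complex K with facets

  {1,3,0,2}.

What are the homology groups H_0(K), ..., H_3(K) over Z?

K has 4 vertices, 6 edges, 4 triangles, 1 3-simplex.
rank ∂_0 = 0, rank ∂_1 = 3 ⇒ b_0 = 4 − 0 − 3 = 1; all invariant factors of ∂_1 are 1 so no torsion. So H_0 ≅ Z.
rank ∂_1 = 3, rank ∂_2 = 3 ⇒ b_1 = 6 − 3 − 3 = 0; all invariant factors of ∂_2 are 1 so no torsion. So H_1 ≅ 0.
rank ∂_2 = 3, rank ∂_3 = 1 ⇒ b_2 = 4 − 3 − 1 = 0; all invariant factors of ∂_3 are 1 so no torsion. So H_2 ≅ 0.
rank ∂_3 = 1, rank ∂_4 = 0 ⇒ b_3 = 1 − 1 − 0 = 0. So H_3 ≅ 0.

H_0 ≅ Z,  H_1 = 0,  H_2 = 0,  H_3 = 0.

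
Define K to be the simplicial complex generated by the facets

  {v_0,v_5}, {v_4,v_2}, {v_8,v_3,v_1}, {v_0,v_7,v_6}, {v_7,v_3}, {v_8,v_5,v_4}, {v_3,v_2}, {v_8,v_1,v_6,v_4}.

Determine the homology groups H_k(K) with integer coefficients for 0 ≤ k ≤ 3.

H_0 = Z,  H_1 = Z^3,  H_2 = 0,  H_3 = 0.

K has 9 vertices, 17 edges, 7 triangles, 1 3-simplex.
rank ∂_0 = 0, rank ∂_1 = 8 ⇒ b_0 = 9 − 0 − 8 = 1; all invariant factors of ∂_1 are 1 so no torsion. So H_0 ≅ Z.
rank ∂_1 = 8, rank ∂_2 = 6 ⇒ b_1 = 17 − 8 − 6 = 3; all invariant factors of ∂_2 are 1 so no torsion. So H_1 ≅ Z^3.
rank ∂_2 = 6, rank ∂_3 = 1 ⇒ b_2 = 7 − 6 − 1 = 0; all invariant factors of ∂_3 are 1 so no torsion. So H_2 ≅ 0.
rank ∂_3 = 1, rank ∂_4 = 0 ⇒ b_3 = 1 − 1 − 0 = 0. So H_3 ≅ 0.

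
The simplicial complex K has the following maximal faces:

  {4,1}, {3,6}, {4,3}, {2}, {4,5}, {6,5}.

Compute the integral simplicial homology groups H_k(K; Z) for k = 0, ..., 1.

We work with the vertex ordering 1 < 2 < 3 < 4 < 5 < 6. The simplices of K, each written with vertices in increasing order, are:

  0-simplices (6): [1], [2], [3], [4], [5], [6]
  1-simplices (5): [1,4], [3,4], [3,6], [4,5], [5,6]

giving chain groups C_0 ≅ Z^6, C_1 ≅ Z^5.

Boundary ∂_1: C_1 → C_0 is given by ∂[p,q] = [q] − [p]. For instance
  ∂[3,6] = [6] − [3].
The 6×5 boundary matrix has rank 4 and Smith normal form diag(1,1,1,1).

Now H_k = ker ∂_k / im ∂_{k+1}, so:

  H_0: rank C_0 − rank ∂_1 = 6 − 4 = 2, and the invariant factors of ∂_1 are all 1, so H_0 ≅ Z^2.
  H_1: rank ker ∂_1 − rank ∂_2 = (5 − 4) − 0 = 1, and there is no ∂_2, so H_1 ≅ Z.

H_0 = Z^2,  H_1 = Z.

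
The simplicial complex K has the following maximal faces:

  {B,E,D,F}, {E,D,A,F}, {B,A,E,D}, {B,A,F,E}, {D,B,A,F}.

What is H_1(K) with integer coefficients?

H_1 = 0.

Fix the vertex order A < B < D < E < F and write every simplex with vertices in increasing order. Then dim K = 3 and the simplices of K are:

  0-simplices (5): A, B, D, E, F
  1-simplices (10): AB, AD, AE, AF, BD, BE, BF, DE, DF, EF
  2-simplices (10): ABD, ABE, ABF, ADE, ADF, AEF, BDE, BDF, BEF, DEF
  3-simplices (5): ABDE, ABDF, ABEF, ADEF, BDEF

so the chain groups are C_0 ≅ Z^5, C_1 ≅ Z^10, C_2 ≅ Z^10, C_3 ≅ Z^5.

Boundary ∂_1: C_1 → C_0 maps an edge to its endpoints' difference, ∂[p,q] = q − p. For instance
  ∂AF = F − A.
This gives a 5×10 integer matrix of rank 4; reducing to Smith normal form yields diagonal entries (1,1,1,1).

The boundary map ∂_2: C_2 → C_1 sends each 2-simplex [p,q,r] to [q,r] − [p,r] + [p,q]. For instance
  ∂BDE = DE − BE + BD,
  ∂ABD = BD − AD + AB.
The resulting 10×10 matrix has rank 6, and its Smith normal form has invariant factors (1,1,1,1,1,1).

∂_3: C_3 → C_2 sends each 3-simplex σ to the alternating sum Σ_i (−1)^i (σ with its i-th vertex removed). For instance
  ∂ABDE = BDE − ADE + ABE − ABD,
  ∂ABEF = BEF − AEF + ABF − ABE.
As a 10×5 matrix over Z this has rank 4, with invariant factors (1,1,1,1).

Now H_k = ker ∂_k / im ∂_{k+1}, so:

  H_1: rank ker ∂_1 − rank ∂_2 = (10 − 4) − 6 = 0, and the invariant factors of ∂_2 are all 1, so H_1 ≅ 0.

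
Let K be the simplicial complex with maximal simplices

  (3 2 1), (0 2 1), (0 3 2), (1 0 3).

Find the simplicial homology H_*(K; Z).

H_0 ≅ Z,  H_1 = 0,  H_2 ≅ Z.

Take the total order 0 < 1 < 2 < 3 on the vertex set. Then K (dimension 2) consists of the simplices:

  0-simplices (4): [0], [1], [2], [3]
  1-simplices (6): [0,1], [0,2], [0,3], [1,2], [1,3], [2,3]
  2-simplices (4): [0,1,2], [0,1,3], [0,2,3], [1,2,3]

Hence C_0 ≅ Z^4, C_1 ≅ Z^6, C_2 ≅ Z^4.

The boundary map ∂_1: C_1 → C_0 maps an edge to its endpoints' difference, ∂[p,q] = q − p. For instance
  ∂[0,2] = [2] − [0].
As a 4×6 matrix over Z this has rank 3, with invariant factors (1,1,1).

Boundary ∂_2: C_2 → C_1 acts by ∂[p,q,r] = [q,r] − [p,r] + [p,q]. For instance
  ∂[0,1,3] = [1,3] − [0,3] + [0,1],
  ∂[0,2,3] = [2,3] − [0,3] + [0,2].
As a 6×4 matrix over Z this has rank 3, with invariant factors (1,1,1).

From H_k ≅ ker(∂_k) / im(∂_{k+1}) we obtain:

  H_0: rank C_0 − rank ∂_1 = 4 − 3 = 1, and the invariant factors of ∂_1 are all 1, so H_0 = Z.
  H_1: rank ker ∂_1 − rank ∂_2 = (6 − 3) − 3 = 0, and the invariant factors of ∂_2 are all 1, so H_1 = 0.
  H_2: rank ker ∂_2 − rank ∂_3 = (4 − 3) − 0 = 1, and there is no ∂_3, so H_2 = Z.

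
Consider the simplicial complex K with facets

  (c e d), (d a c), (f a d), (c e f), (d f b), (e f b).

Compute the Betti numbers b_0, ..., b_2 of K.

b_0 = 1, b_1 = 1, b_2 = 0.

Take the total order a < b < c < d < e < f on the vertex set. Then K (dimension 2) consists of the simplices:

  0-simplices (6): a, b, c, d, e, f
  1-simplices (12): ac, ad, af, bd, be, bf, cd, ce, cf, de, df, ef
  2-simplices (6): acd, adf, bdf, bef, cde, cef

so the chain groups are C_0 ≅ Z^6, C_1 ≅ Z^12, C_2 ≅ Z^6.

Boundary ∂_1: C_1 → C_0 is given by ∂[p,q] = [q] − [p]. For instance
  ∂ac = c − a.
As a 6×12 matrix over Z this has rank 5, with invariant factors (1,1,1,1,1).

∂_2: C_2 → C_1 maps a triangle to the signed sum of its edges. For instance
  ∂acd = cd − ad + ac,
  ∂bef = ef − bf + be.
The 12×6 boundary matrix has rank 6 and Smith normal form diag(1,1,1,1,1,1).

From H_k ≅ ker(∂_k) / im(∂_{k+1}) we obtain:

  H_0: rank C_0 − rank ∂_1 = 6 − 5 = 1, and the invariant factors of ∂_1 are all 1, so H_0 ≅ Z.
  H_1: rank ker ∂_1 − rank ∂_2 = (12 − 5) − 6 = 1, and the invariant factors of ∂_2 are all 1, so H_1 ≅ Z.
  H_2: rank ker ∂_2 − rank ∂_3 = (6 − 6) − 0 = 0, and there is no ∂_3, so H_2 ≅ 0.

Hence the Betti numbers are b_0 = 1, b_1 = 1, b_2 = 0.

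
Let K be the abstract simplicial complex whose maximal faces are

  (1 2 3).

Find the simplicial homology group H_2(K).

H_2 ≅ 0.

K has 3 vertices, 3 edges, 1 triangle.
rank ∂_2 = 1, rank ∂_3 = 0 ⇒ b_2 = 1 − 1 − 0 = 0. So H_2 = 0.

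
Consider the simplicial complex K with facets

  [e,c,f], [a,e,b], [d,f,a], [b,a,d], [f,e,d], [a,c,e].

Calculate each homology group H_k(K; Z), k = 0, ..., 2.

Fix the vertex order a < b < c < d < e < f and write every simplex with vertices in increasing order. Then dim K = 2 and the simplices of K are:

  0-simplices (6): a, b, c, d, e, f
  1-simplices (12): ab, ac, ad, ae, af, bd, be, ce, cf, de, df, ef
  2-simplices (6): abd, abe, ace, adf, cef, def

so the chain groups are C_0 ≅ Z^6, C_1 ≅ Z^12, C_2 ≅ Z^6.

∂_1: C_1 → C_0 sends each edge [p,q] (with p < q) to q − p.
This gives a 6×12 integer matrix of rank 5; reducing to Smith normal form yields diagonal entries (1,1,1,1,1).

Boundary ∂_2: C_2 → C_1 acts by ∂[p,q,r] = [q,r] − [p,r] + [p,q]. For instance
  ∂cef = ef − cf + ce,
  ∂abd = bd − ad + ab.
This gives a 12×6 integer matrix of rank 6; reducing to Smith normal form yields diagonal entries (1,1,1,1,1,1).

Computing H_k = (kernel of ∂_k) / (image of ∂_{k+1}):

  H_0: rank C_0 − rank ∂_1 = 6 − 5 = 1, and the invariant factors of ∂_1 are all 1, so H_0 = Z.
  H_1: rank ker ∂_1 − rank ∂_2 = (12 − 5) − 6 = 1, and the invariant factors of ∂_2 are all 1, so H_1 = Z.
  H_2: rank ker ∂_2 − rank ∂_3 = (6 − 6) − 0 = 0, and there is no ∂_3, so H_2 = 0.

As a check, the Euler characteristic is 6 − 12 + 6 = 0, which agrees with 1 − 1 + 0 = 0.

H_0 = Z,  H_1 = Z,  H_2 = 0.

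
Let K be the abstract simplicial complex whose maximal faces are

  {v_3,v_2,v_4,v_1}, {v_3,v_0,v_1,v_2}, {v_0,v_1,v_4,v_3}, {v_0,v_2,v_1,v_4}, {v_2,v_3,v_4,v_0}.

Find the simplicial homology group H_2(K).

Take the total order v_0 < v_1 < v_2 < v_3 < v_4 on the vertex set. Then K (dimension 3) consists of the simplices:

  0-simplices (5): [v_0], [v_1], [v_2], [v_3], [v_4]
  1-simplices (10): [v_0,v_1], [v_0,v_2], [v_0,v_3], [v_0,v_4], [v_1,v_2], [v_1,v_3], [v_1,v_4], [v_2,v_3], [v_2,v_4], [v_3,v_4]
  2-simplices (10): [v_0,v_1,v_2], [v_0,v_1,v_3], [v_0,v_1,v_4], [v_0,v_2,v_3], [v_0,v_2,v_4], [v_0,v_3,v_4], [v_1,v_2,v_3], [v_1,v_2,v_4], [v_1,v_3,v_4], [v_2,v_3,v_4]
  3-simplices (5): [v_0,v_1,v_2,v_3], [v_0,v_1,v_2,v_4], [v_0,v_1,v_3,v_4], [v_0,v_2,v_3,v_4], [v_1,v_2,v_3,v_4]

so the chain groups are C_0 ≅ Z^5, C_1 ≅ Z^10, C_2 ≅ Z^10, C_3 ≅ Z^5.

∂_1: C_1 → C_0 sends each edge [p,q] (with p < q) to q − p. For instance
  ∂[v_1,v_3] = [v_3] − [v_1].
This gives a 5×10 integer matrix of rank 4; reducing to Smith normal form yields diagonal entries (1,1,1,1).

Boundary ∂_2: C_2 → C_1 sends each 2-simplex [p,q,r] to [q,r] − [p,r] + [p,q]. For instance
  ∂[v_0,v_1,v_3] = [v_1,v_3] − [v_0,v_3] + [v_0,v_1],
  ∂[v_1,v_2,v_4] = [v_2,v_4] − [v_1,v_4] + [v_1,v_2].
The 10×10 boundary matrix has rank 6 and Smith normal form diag(1,1,1,1,1,1).

The boundary map ∂_3: C_3 → C_2 sends each 3-simplex σ to the alternating sum Σ_i (−1)^i (σ with its i-th vertex removed). For instance
  ∂[v_1,v_2,v_3,v_4] = [v_2,v_3,v_4] − [v_1,v_3,v_4] + [v_1,v_2,v_4] − [v_1,v_2,v_3],
  ∂[v_0,v_1,v_2,v_3] = [v_1,v_2,v_3] − [v_0,v_2,v_3] + [v_0,v_1,v_3] − [v_0,v_1,v_2].
This gives a 10×5 integer matrix of rank 4; reducing to Smith normal form yields diagonal entries (1,1,1,1).

Reading off H_k = ker ∂_k / im ∂_{k+1}:

  H_2: rank ker ∂_2 − rank ∂_3 = (10 − 6) − 4 = 0, and the invariant factors of ∂_3 are all 1, so H_2 = 0.

H_2 ≅ 0.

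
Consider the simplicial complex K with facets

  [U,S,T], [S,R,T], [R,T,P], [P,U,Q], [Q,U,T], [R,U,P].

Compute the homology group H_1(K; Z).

Order the vertices as P < Q < R < S < T < U. Listing each simplex with vertices in this order, K has dimension 2 with simplices:

  0-simplices (6): P, Q, R, S, T, U
  1-simplices (12): PQ, PR, PT, PU, QT, QU, RS, RT, RU, ST, SU, TU
  2-simplices (6): PQU, PRT, PRU, QTU, RST, STU

so the chain groups are C_0 ≅ Z^6, C_1 ≅ Z^12, C_2 ≅ Z^6.

Boundary ∂_1: C_1 → C_0 sends each edge [p,q] (with p < q) to q − p. For instance
  ∂PT = T − P.
The resulting 6×12 matrix has rank 5, and its Smith normal form has invariant factors (1,1,1,1,1).

Boundary ∂_2: C_2 → C_1 maps a triangle to the signed sum of its edges. For instance
  ∂PRU = RU − PU + PR,
  ∂RST = ST − RT + RS.
This gives a 12×6 integer matrix of rank 6; reducing to Smith normal form yields diagonal entries (1,1,1,1,1,1).

Computing H_k = (kernel of ∂_k) / (image of ∂_{k+1}):

  H_1: rank ker ∂_1 − rank ∂_2 = (12 − 5) − 6 = 1, and the invariant factors of ∂_2 are all 1, so H_1 = Z.

H_1 = Z.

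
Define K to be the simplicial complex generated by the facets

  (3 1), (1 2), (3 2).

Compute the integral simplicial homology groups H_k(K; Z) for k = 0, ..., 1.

H_0 ≅ Z,  H_1 ≅ Z.

Order the vertices as 1 < 2 < 3. Listing each simplex with vertices in this order, K has dimension 1 with simplices:

  0-simplices (3): [1], [2], [3]
  1-simplices (3): [1,2], [1,3], [2,3]

so the chain groups are C_0 ≅ Z^3, C_1 ≅ Z^3.

∂_1: C_1 → C_0 is given by ∂[p,q] = [q] − [p]. For instance
  ∂[1,2] = [2] − [1].
This gives a 3×3 integer matrix of rank 2; reducing to Smith normal form yields diagonal entries (1,1).

Now H_k = ker ∂_k / im ∂_{k+1}, so:

  H_0: rank C_0 − rank ∂_1 = 3 − 2 = 1, and the invariant factors of ∂_1 are all 1, so H_0 = Z.
  H_1: rank ker ∂_1 − rank ∂_2 = (3 − 2) − 0 = 1, and there is no ∂_2, so H_1 = Z.

As a check, the Euler characteristic is 3 − 3 = 0, which agrees with 1 − 1 = 0.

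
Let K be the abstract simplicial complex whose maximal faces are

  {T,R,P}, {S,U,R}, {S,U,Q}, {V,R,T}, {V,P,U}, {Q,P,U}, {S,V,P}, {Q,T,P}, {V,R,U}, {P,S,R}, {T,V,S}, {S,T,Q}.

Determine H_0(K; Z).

H_0 = Z.

We work with the vertex ordering P < Q < R < S < T < U < V. The simplices of K, each written with vertices in increasing order, are:

  0-simplices (7): P, Q, R, S, T, U, V
  1-simplices (18): PQ, PR, PS, PT, PU, PV, QS, QT, QU, RS, RT, RU, RV, ST, SU, SV, TV, UV
  2-simplices (12): PQT, PQU, PRS, PRT, PSV, PUV, QST, QSU, RSU, RTV, RUV, STV

so the chain groups are C_0 ≅ Z^7, C_1 ≅ Z^18, C_2 ≅ Z^12.

∂_1: C_1 → C_0 is given by ∂[p,q] = [q] − [p].
The resulting 7×18 matrix has rank 6, and its Smith normal form has invariant factors (1,1,1,1,1,1).

∂_2: C_2 → C_1 maps a triangle to the signed sum of its edges. For instance
  ∂PQT = QT − PT + PQ,
  ∂PQU = QU − PU + PQ.
The 18×12 boundary matrix has rank 12 and Smith normal form diag(1,1,1,1,1,1,1,1,1,1,1,2).

From H_k ≅ ker(∂_k) / im(∂_{k+1}) we obtain:

  H_0: rank C_0 − rank ∂_1 = 7 − 6 = 1, and the invariant factors of ∂_1 are all 1, so H_0 = Z.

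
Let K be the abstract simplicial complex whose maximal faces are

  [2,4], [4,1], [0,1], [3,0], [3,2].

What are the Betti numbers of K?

Order the vertices as 0 < 1 < 2 < 3 < 4. Listing each simplex with vertices in this order, K has dimension 1 with simplices:

  0-simplices (5): [0], [1], [2], [3], [4]
  1-simplices (5): [0,1], [0,3], [1,4], [2,3], [2,4]

Hence C_0 ≅ Z^5, C_1 ≅ Z^5.

∂_1: C_1 → C_0 sends each edge [p,q] (with p < q) to q − p. For instance
  ∂[1,4] = [4] − [1].
The 5×5 boundary matrix has rank 4 and Smith normal form diag(1,1,1,1).

From H_k ≅ ker(∂_k) / im(∂_{k+1}) we obtain:

  H_0: rank C_0 − rank ∂_1 = 5 − 4 = 1, and the invariant factors of ∂_1 are all 1, so H_0 = Z.
  H_1: rank ker ∂_1 − rank ∂_2 = (5 − 4) − 0 = 1, and there is no ∂_2, so H_1 = Z.

(K is a triangulation of the circle S^1.)

Hence the Betti numbers are b_0 = 1, b_1 = 1.

b_0 = 1, b_1 = 1.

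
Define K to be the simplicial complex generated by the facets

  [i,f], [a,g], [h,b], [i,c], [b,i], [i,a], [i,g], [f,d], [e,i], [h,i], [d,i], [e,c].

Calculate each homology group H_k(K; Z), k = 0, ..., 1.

H_0 = Z,  H_1 = Z^4.

Take the total order a < b < c < d < e < f < g < h < i on the vertex set. Then K (dimension 1) consists of the simplices:

  0-simplices (9): a, b, c, d, e, f, g, h, i
  1-simplices (12): ag, ai, bh, bi, ce, ci, df, di, ei, fi, gi, hi

giving chain groups C_0 ≅ Z^9, C_1 ≅ Z^12.

The boundary map ∂_1: C_1 → C_0 sends each edge [p,q] (with p < q) to q − p. For instance
  ∂ei = i − e.
The resulting 9×12 matrix has rank 8, and its Smith normal form has invariant factors (1,1,1,1,1,1,1,1).

Computing H_k = (kernel of ∂_k) / (image of ∂_{k+1}):

  H_0: rank C_0 − rank ∂_1 = 9 − 8 = 1, and the invariant factors of ∂_1 are all 1, so H_0 = Z.
  H_1: rank ker ∂_1 − rank ∂_2 = (12 − 8) − 0 = 4, and there is no ∂_2, so H_1 = Z^4.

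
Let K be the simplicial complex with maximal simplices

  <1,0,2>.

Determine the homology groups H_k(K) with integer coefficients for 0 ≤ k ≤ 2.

H_0 = Z,  H_1 = 0,  H_2 = 0.

Fix the vertex order 0 < 1 < 2 and write every simplex with vertices in increasing order. Then dim K = 2 and the simplices of K are:

  0-simplices (3): [0], [1], [2]
  1-simplices (3): [0,1], [0,2], [1,2]
  2-simplices (1): [0,1,2]

Hence C_0 ≅ Z^3, C_1 ≅ Z^3, C_2 ≅ Z^1.

∂_1: C_1 → C_0 maps an edge to its endpoints' difference, ∂[p,q] = q − p. For instance
  ∂[1,2] = [2] − [1].
The resulting 3×3 matrix has rank 2, and its Smith normal form has invariant factors (1,1).

Boundary ∂_2: C_2 → C_1 acts by ∂[p,q,r] = [q,r] − [p,r] + [p,q]. For instance
  ∂[0,1,2] = [1,2] − [0,2] + [0,1].
The resulting 3×1 matrix has rank 1, and its Smith normal form has invariant factors (1).

Computing H_k = (kernel of ∂_k) / (image of ∂_{k+1}):

  H_0: rank C_0 − rank ∂_1 = 3 − 2 = 1, and the invariant factors of ∂_1 are all 1, so H_0 = Z.
  H_1: rank ker ∂_1 − rank ∂_2 = (3 − 2) − 1 = 0, and the invariant factors of ∂_2 are all 1, so H_1 = 0.
  H_2: rank ker ∂_2 − rank ∂_3 = (1 − 1) − 0 = 0, and there is no ∂_3, so H_2 = 0.

As a check, the Euler characteristic is 3 − 3 + 1 = 1, which agrees with 1 − 0 + 0 = 1.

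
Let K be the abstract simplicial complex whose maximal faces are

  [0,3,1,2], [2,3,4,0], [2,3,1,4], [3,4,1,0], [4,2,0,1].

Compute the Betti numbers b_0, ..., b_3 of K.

b_0 = 1, b_1 = 0, b_2 = 0, b_3 = 1.

K has 5 vertices, 10 edges, 10 triangles, 5 3-simplices.
rank ∂_0 = 0, rank ∂_1 = 4 ⇒ b_0 = 5 − 0 − 4 = 1; all invariant factors of ∂_1 are 1 so no torsion. So H_0 ≅ Z.
rank ∂_1 = 4, rank ∂_2 = 6 ⇒ b_1 = 10 − 4 − 6 = 0; all invariant factors of ∂_2 are 1 so no torsion. So H_1 ≅ 0.
rank ∂_2 = 6, rank ∂_3 = 4 ⇒ b_2 = 10 − 6 − 4 = 0; all invariant factors of ∂_3 are 1 so no torsion. So H_2 ≅ 0.
rank ∂_3 = 4, rank ∂_4 = 0 ⇒ b_3 = 5 − 4 − 0 = 1. So H_3 ≅ Z.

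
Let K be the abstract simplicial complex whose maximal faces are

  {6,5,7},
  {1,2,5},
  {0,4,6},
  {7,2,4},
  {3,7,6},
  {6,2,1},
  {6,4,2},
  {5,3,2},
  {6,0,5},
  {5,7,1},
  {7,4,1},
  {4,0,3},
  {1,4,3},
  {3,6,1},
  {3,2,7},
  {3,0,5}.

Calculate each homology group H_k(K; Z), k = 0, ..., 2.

H_0 ≅ Z,  H_1 ≅ Z^2,  H_2 ≅ Z.

K has 8 vertices, 24 edges, 16 triangles.
rank ∂_0 = 0, rank ∂_1 = 7 ⇒ b_0 = 8 − 0 − 7 = 1; all invariant factors of ∂_1 are 1 so no torsion. So H_0 = Z.
rank ∂_1 = 7, rank ∂_2 = 15 ⇒ b_1 = 24 − 7 − 15 = 2; all invariant factors of ∂_2 are 1 so no torsion. So H_1 = Z^2.
rank ∂_2 = 15, rank ∂_3 = 0 ⇒ b_2 = 16 − 15 − 0 = 1. So H_2 = Z.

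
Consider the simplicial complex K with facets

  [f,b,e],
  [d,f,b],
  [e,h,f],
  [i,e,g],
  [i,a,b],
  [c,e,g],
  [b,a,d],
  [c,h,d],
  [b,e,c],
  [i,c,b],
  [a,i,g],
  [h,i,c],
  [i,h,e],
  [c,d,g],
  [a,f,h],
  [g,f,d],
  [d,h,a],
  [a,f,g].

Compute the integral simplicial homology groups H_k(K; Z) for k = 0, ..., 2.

H_0 = Z,  H_1 = Z × Z/2,  H_2 = 0.

Take the total order a < b < c < d < e < f < g < h < i on the vertex set. Then K (dimension 2) consists of the simplices:

  0-simplices (9): a, b, c, d, e, f, g, h, i
  1-simplices (27): ab, ad, af, ag, ah, ai, bc, bd, be, bf, bi, cd, ce, cg, ch, ci, df, dg, dh, ef, eg, eh, ei, fg, fh, gi, hi
  2-simplices (18): abd, abi, adh, afg, afh, agi, bce, bci, bdf, bef, cdg, cdh, ceg, chi, dfg, efh, egi, ehi

so the chain groups are C_0 ≅ Z^9, C_1 ≅ Z^27, C_2 ≅ Z^18.

The boundary map ∂_1: C_1 → C_0 sends each edge [p,q] (with p < q) to q − p. For instance
  ∂ab = b − a.
This gives a 9×27 integer matrix of rank 8; reducing to Smith normal form yields diagonal entries (1,1,1,1,1,1,1,1).

The boundary map ∂_2: C_2 → C_1 acts by ∂[p,q,r] = [q,r] − [p,r] + [p,q]. For instance
  ∂bdf = df − bf + bd,
  ∂abi = bi − ai + ab.
This gives a 27×18 integer matrix of rank 18; reducing to Smith normal form yields diagonal entries (1,1,1,1,1,1,1,1,1,1,1,1,1,1,1,1,1,2).

Now H_k = ker ∂_k / im ∂_{k+1}, so:

  H_0: rank C_0 − rank ∂_1 = 9 − 8 = 1, and the invariant factors of ∂_1 are all 1, so H_0 ≅ Z.
  H_1: rank ker ∂_1 − rank ∂_2 = (27 − 8) − 18 = 1, and ∂_2 has invariant factor 2 > 1, so H_1 ≅ Z × Z/2.
  H_2: rank ker ∂_2 − rank ∂_3 = (18 − 18) − 0 = 0, and there is no ∂_3, so H_2 ≅ 0.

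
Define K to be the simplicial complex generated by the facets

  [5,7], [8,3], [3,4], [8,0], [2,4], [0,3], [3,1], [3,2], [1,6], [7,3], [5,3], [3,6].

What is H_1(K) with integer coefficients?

H_1 ≅ Z^4.

K has 9 vertices, 12 edges.
rank ∂_1 = 8, rank ∂_2 = 0 ⇒ b_1 = 12 − 8 − 0 = 4. So H_1 ≅ Z^4.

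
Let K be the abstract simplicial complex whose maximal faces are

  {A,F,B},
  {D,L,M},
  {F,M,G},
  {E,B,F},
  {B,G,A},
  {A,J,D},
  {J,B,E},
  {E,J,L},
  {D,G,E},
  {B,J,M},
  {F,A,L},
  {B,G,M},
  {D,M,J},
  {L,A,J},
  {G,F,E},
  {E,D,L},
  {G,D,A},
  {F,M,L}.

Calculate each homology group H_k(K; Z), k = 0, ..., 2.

We work with the vertex ordering A < B < D < E < F < G < J < L < M. The simplices of K, each written with vertices in increasing order, are:

  0-simplices (9): A, B, D, E, F, G, J, L, M
  1-simplices (27): AB, AD, AF, AG, AJ, AL, BE, BF, BG, BJ, BM, DE, DG, DJ, DL, DM, EF, EG, EJ, EL, FG, FL, FM, GM, JL, JM, LM
  2-simplices (18): ABF, ABG, ADG, ADJ, AFL, AJL, BEF, BEJ, BGM, BJM, DEG, DEL, DJM, DLM, EFG, EJL, FGM, FLM

Hence C_0 ≅ Z^9, C_1 ≅ Z^27, C_2 ≅ Z^18.

The boundary map ∂_1: C_1 → C_0 maps an edge to its endpoints' difference, ∂[p,q] = q − p. For instance
  ∂EJ = J − E.
As a 9×27 matrix over Z this has rank 8, with invariant factors (1,1,1,1,1,1,1,1).

Boundary ∂_2: C_2 → C_1 sends each 2-simplex [p,q,r] to [q,r] − [p,r] + [p,q]. For instance
  ∂EFG = FG − EG + EF,
  ∂ABF = BF − AF + AB.
This gives a 27×18 integer matrix of rank 18; reducing to Smith normal form yields diagonal entries (1,1,1,1,1,1,1,1,1,1,1,1,1,1,1,1,1,2).

Now H_k = ker ∂_k / im ∂_{k+1}, so:

  H_0: rank C_0 − rank ∂_1 = 9 − 8 = 1, and the invariant factors of ∂_1 are all 1, so H_0 = Z.
  H_1: rank ker ∂_1 − rank ∂_2 = (27 − 8) − 18 = 1, and ∂_2 has invariant factor 2 > 1, so H_1 = Z ⊕ Z/2.
  H_2: rank ker ∂_2 − rank ∂_3 = (18 − 18) − 0 = 0, and there is no ∂_3, so H_2 = 0.

H_0 ≅ Z,  H_1 ≅ Z ⊕ Z/2,  H_2 = 0.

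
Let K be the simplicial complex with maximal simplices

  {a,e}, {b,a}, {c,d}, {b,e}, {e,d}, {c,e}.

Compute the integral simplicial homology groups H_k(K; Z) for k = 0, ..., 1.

Take the total order a < b < c < d < e on the vertex set. Then K (dimension 1) consists of the simplices:

  0-simplices (5): a, b, c, d, e
  1-simplices (6): ab, ae, be, cd, ce, de

giving chain groups C_0 ≅ Z^5, C_1 ≅ Z^6.

Boundary ∂_1: C_1 → C_0 maps an edge to its endpoints' difference, ∂[p,q] = q − p. For instance
  ∂ab = b − a.
The 5×6 boundary matrix has rank 4 and Smith normal form diag(1,1,1,1).

From H_k ≅ ker(∂_k) / im(∂_{k+1}) we obtain:

  H_0: rank C_0 − rank ∂_1 = 5 − 4 = 1, and the invariant factors of ∂_1 are all 1, so H_0 ≅ Z.
  H_1: rank ker ∂_1 − rank ∂_2 = (6 − 4) − 0 = 2, and there is no ∂_2, so H_1 ≅ Z^2.

(K is a triangulation of a wedge of 2 circles.)

H_0 = Z,  H_1 = Z^2.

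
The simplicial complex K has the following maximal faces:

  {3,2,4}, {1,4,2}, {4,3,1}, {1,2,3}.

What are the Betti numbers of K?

Order the vertices as 1 < 2 < 3 < 4. Listing each simplex with vertices in this order, K has dimension 2 with simplices:

  0-simplices (4): [1], [2], [3], [4]
  1-simplices (6): [1,2], [1,3], [1,4], [2,3], [2,4], [3,4]
  2-simplices (4): [1,2,3], [1,2,4], [1,3,4], [2,3,4]

so the chain groups are C_0 ≅ Z^4, C_1 ≅ Z^6, C_2 ≅ Z^4.

Boundary ∂_1: C_1 → C_0 is given by ∂[p,q] = [q] − [p].
The 4×6 boundary matrix has rank 3 and Smith normal form diag(1,1,1).

The boundary map ∂_2: C_2 → C_1 sends each 2-simplex [p,q,r] to [q,r] − [p,r] + [p,q]. For instance
  ∂[2,3,4] = [3,4] − [2,4] + [2,3],
  ∂[1,2,4] = [2,4] − [1,4] + [1,2].
The resulting 6×4 matrix has rank 3, and its Smith normal form has invariant factors (1,1,1).

From H_k ≅ ker(∂_k) / im(∂_{k+1}) we obtain:

  H_0: rank C_0 − rank ∂_1 = 4 − 3 = 1, and the invariant factors of ∂_1 are all 1, so H_0 ≅ Z.
  H_1: rank ker ∂_1 − rank ∂_2 = (6 − 3) − 3 = 0, and the invariant factors of ∂_2 are all 1, so H_1 ≅ 0.
  H_2: rank ker ∂_2 − rank ∂_3 = (4 − 3) − 0 = 1, and there is no ∂_3, so H_2 ≅ Z.

As a check, the Euler characteristic is 4 − 6 + 4 = 2, which agrees with 1 − 0 + 1 = 2.

Hence the Betti numbers are b_0 = 1, b_1 = 0, b_2 = 1.

b_0 = 1, b_1 = 0, b_2 = 1.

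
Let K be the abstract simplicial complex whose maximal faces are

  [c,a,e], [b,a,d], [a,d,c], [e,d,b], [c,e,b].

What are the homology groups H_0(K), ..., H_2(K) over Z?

Fix the vertex order a < b < c < d < e and write every simplex with vertices in increasing order. Then dim K = 2 and the simplices of K are:

  0-simplices (5): a, b, c, d, e
  1-simplices (10): ab, ac, ad, ae, bc, bd, be, cd, ce, de
  2-simplices (5): abd, acd, ace, bce, bde

so the chain groups are C_0 ≅ Z^5, C_1 ≅ Z^10, C_2 ≅ Z^5.

Boundary ∂_1: C_1 → C_0 is given by ∂[p,q] = [q] − [p]. For instance
  ∂be = e − b.
As a 5×10 matrix over Z this has rank 4, with invariant factors (1,1,1,1).

The boundary map ∂_2: C_2 → C_1 sends each 2-simplex [p,q,r] to [q,r] − [p,r] + [p,q]. For instance
  ∂abd = bd − ad + ab,
  ∂ace = ce − ae + ac.
The 10×5 boundary matrix has rank 5 and Smith normal form diag(1,1,1,1,1).

Computing H_k = (kernel of ∂_k) / (image of ∂_{k+1}):

  H_0: rank C_0 − rank ∂_1 = 5 − 4 = 1, and the invariant factors of ∂_1 are all 1, so H_0 = Z.
  H_1: rank ker ∂_1 − rank ∂_2 = (10 − 4) − 5 = 1, and the invariant factors of ∂_2 are all 1, so H_1 = Z.
  H_2: rank ker ∂_2 − rank ∂_3 = (5 − 5) − 0 = 0, and there is no ∂_3, so H_2 = 0.

As a check, the Euler characteristic is 5 − 10 + 5 = 0, which agrees with 1 − 1 + 0 = 0.

H_0 ≅ Z,  H_1 ≅ Z,  H_2 = 0.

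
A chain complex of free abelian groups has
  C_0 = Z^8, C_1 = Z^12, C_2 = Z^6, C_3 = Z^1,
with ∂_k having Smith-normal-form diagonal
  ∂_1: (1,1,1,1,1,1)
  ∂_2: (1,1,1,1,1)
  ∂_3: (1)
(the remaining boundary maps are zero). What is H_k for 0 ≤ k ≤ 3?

H_0: b_0 = 8 − 0 − 6 = 2; torsion from ∂_1 factors > 1: none. So H_0 = Z^2.
H_1: b_1 = 12 − 6 − 5 = 1; torsion from ∂_2 factors > 1: none. So H_1 = Z.
H_2: b_2 = 6 − 5 − 1 = 0; torsion from ∂_3 factors > 1: none. So H_2 = 0.
H_3: b_3 = 1 − 1 − 0 = 0; torsion from ∂_4 factors > 1: none. So H_3 = 0.

H_0 = Z^2,  H_1 = Z,  H_2 = 0,  H_3 = 0.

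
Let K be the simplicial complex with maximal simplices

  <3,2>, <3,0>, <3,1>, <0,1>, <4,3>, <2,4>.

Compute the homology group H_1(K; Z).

Fix the vertex order 0 < 1 < 2 < 3 < 4 and write every simplex with vertices in increasing order. Then dim K = 1 and the simplices of K are:

  0-simplices (5): [0], [1], [2], [3], [4]
  1-simplices (6): [0,1], [0,3], [1,3], [2,3], [2,4], [3,4]

Hence C_0 ≅ Z^5, C_1 ≅ Z^6.

The boundary map ∂_1: C_1 → C_0 is given by ∂[p,q] = [q] − [p]. For instance
  ∂[3,4] = [4] − [3].
As a 5×6 matrix over Z this has rank 4, with invariant factors (1,1,1,1).

From H_k ≅ ker(∂_k) / im(∂_{k+1}) we obtain:

  H_1: rank ker ∂_1 − rank ∂_2 = (6 − 4) − 0 = 2, and there is no ∂_2, so H_1 = Z^2.

H_1 = Z^2.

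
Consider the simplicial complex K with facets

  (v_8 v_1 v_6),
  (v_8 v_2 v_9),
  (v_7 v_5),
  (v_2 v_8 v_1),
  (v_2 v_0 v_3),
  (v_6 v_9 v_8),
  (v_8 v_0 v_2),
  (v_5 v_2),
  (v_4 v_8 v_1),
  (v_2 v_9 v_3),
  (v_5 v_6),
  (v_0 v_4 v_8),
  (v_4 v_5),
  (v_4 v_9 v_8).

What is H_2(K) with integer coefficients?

H_2 = 0.

Take the total order v_0 < v_1 < v_2 < v_3 < v_4 < v_5 < v_6 < v_7 < v_8 < v_9 on the vertex set. Then K (dimension 2) consists of the simplices:

  0-simplices (10): [v_0], [v_1], [v_2], [v_3], [v_4], [v_5], [v_6], [v_7], [v_8], [v_9]
  1-simplices (21): (21 of them)
  2-simplices (10): [v_0,v_2,v_3], [v_0,v_2,v_8], [v_0,v_4,v_8], [v_1,v_2,v_8], [v_1,v_4,v_8], [v_1,v_6,v_8], [v_2,v_3,v_9], [v_2,v_8,v_9], [v_4,v_8,v_9], [v_6,v_8,v_9]

so the chain groups are C_0 ≅ Z^10, C_1 ≅ Z^21, C_2 ≅ Z^10.

Boundary ∂_1: C_1 → C_0 sends each edge [p,q] (with p < q) to q − p.
As a 10×21 matrix over Z this has rank 9, with invariant factors (1,1,1,1,1,1,1,1,1).

Boundary ∂_2: C_2 → C_1 maps a triangle to the signed sum of its edges. For instance
  ∂[v_1,v_4,v_8] = [v_4,v_8] − [v_1,v_8] + [v_1,v_4],
  ∂[v_1,v_2,v_8] = [v_2,v_8] − [v_1,v_8] + [v_1,v_2].
As a 21×10 matrix over Z this has rank 10, with invariant factors (1,1,1,1,1,1,1,1,1,1).

Computing H_k = (kernel of ∂_k) / (image of ∂_{k+1}):

  H_2: rank ker ∂_2 − rank ∂_3 = (10 − 10) − 0 = 0, and there is no ∂_3, so H_2 = 0.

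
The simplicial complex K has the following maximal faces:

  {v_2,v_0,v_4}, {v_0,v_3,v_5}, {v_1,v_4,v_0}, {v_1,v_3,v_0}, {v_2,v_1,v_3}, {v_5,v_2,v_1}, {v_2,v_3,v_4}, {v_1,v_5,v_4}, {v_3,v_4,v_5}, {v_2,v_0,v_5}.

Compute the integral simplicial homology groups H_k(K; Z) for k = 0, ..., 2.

H_0 = Z,  H_1 = Z/2,  H_2 = 0.

We work with the vertex ordering v_0 < v_1 < v_2 < v_3 < v_4 < v_5. The simplices of K, each written with vertices in increasing order, are:

  0-simplices (6): [v_0], [v_1], [v_2], [v_3], [v_4], [v_5]
  1-simplices (15): (15 of them)
  2-simplices (10): [v_0,v_1,v_3], [v_0,v_1,v_4], [v_0,v_2,v_4], [v_0,v_2,v_5], [v_0,v_3,v_5], [v_1,v_2,v_3], [v_1,v_2,v_5], [v_1,v_4,v_5], [v_2,v_3,v_4], [v_3,v_4,v_5]

so the chain groups are C_0 ≅ Z^6, C_1 ≅ Z^15, C_2 ≅ Z^10.

The boundary map ∂_1: C_1 → C_0 sends each edge [p,q] (with p < q) to q − p. For instance
  ∂[v_0,v_5] = [v_5] − [v_0].
The 6×15 boundary matrix has rank 5 and Smith normal form diag(1,1,1,1,1).

∂_2: C_2 → C_1 sends each 2-simplex [p,q,r] to [q,r] − [p,r] + [p,q]. For instance
  ∂[v_1,v_2,v_5] = [v_2,v_5] − [v_1,v_5] + [v_1,v_2],
  ∂[v_1,v_2,v_3] = [v_2,v_3] − [v_1,v_3] + [v_1,v_2].
The 15×10 boundary matrix has rank 10 and Smith normal form diag(1,1,1,1,1,1,1,1,1,2).

Computing H_k = (kernel of ∂_k) / (image of ∂_{k+1}):

  H_0: rank C_0 − rank ∂_1 = 6 − 5 = 1, and the invariant factors of ∂_1 are all 1, so H_0 ≅ Z.
  H_1: rank ker ∂_1 − rank ∂_2 = (15 − 5) − 10 = 0, and ∂_2 has invariant factor 2 > 1, so H_1 ≅ Z/2.
  H_2: rank ker ∂_2 − rank ∂_3 = (10 − 10) − 0 = 0, and there is no ∂_3, so H_2 ≅ 0.

(K is a triangulation of the real projective plane RP^2.)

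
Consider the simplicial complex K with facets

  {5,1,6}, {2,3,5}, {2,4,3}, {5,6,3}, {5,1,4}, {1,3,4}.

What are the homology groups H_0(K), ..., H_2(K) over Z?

Order the vertices as 1 < 2 < 3 < 4 < 5 < 6. Listing each simplex with vertices in this order, K has dimension 2 with simplices:

  0-simplices (6): [1], [2], [3], [4], [5], [6]
  1-simplices (12): [1,3], [1,4], [1,5], [1,6], [2,3], [2,4], [2,5], [3,4], [3,5], [3,6], [4,5], [5,6]
  2-simplices (6): [1,3,4], [1,4,5], [1,5,6], [2,3,4], [2,3,5], [3,5,6]

Hence C_0 ≅ Z^6, C_1 ≅ Z^12, C_2 ≅ Z^6.

The boundary map ∂_1: C_1 → C_0 sends each edge [p,q] (with p < q) to q − p. For instance
  ∂[3,4] = [4] − [3].
The 6×12 boundary matrix has rank 5 and Smith normal form diag(1,1,1,1,1).

Boundary ∂_2: C_2 → C_1 maps a triangle to the signed sum of its edges. For instance
  ∂[1,5,6] = [5,6] − [1,6] + [1,5],
  ∂[2,3,4] = [3,4] − [2,4] + [2,3].
This gives a 12×6 integer matrix of rank 6; reducing to Smith normal form yields diagonal entries (1,1,1,1,1,1).

Now H_k = ker ∂_k / im ∂_{k+1}, so:

  H_0: rank C_0 − rank ∂_1 = 6 − 5 = 1, and the invariant factors of ∂_1 are all 1, so H_0 ≅ Z.
  H_1: rank ker ∂_1 − rank ∂_2 = (12 − 5) − 6 = 1, and the invariant factors of ∂_2 are all 1, so H_1 ≅ Z.
  H_2: rank ker ∂_2 − rank ∂_3 = (6 − 6) − 0 = 0, and there is no ∂_3, so H_2 ≅ 0.

(K is a triangulation of the cylinder S^1 x I.)

H_0 = Z,  H_1 = Z,  H_2 = 0.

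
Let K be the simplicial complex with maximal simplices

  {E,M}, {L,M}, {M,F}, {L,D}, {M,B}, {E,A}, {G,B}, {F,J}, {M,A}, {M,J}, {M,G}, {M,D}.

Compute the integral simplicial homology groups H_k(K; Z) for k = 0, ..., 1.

Take the total order A < B < D < E < F < G < J < L < M on the vertex set. Then K (dimension 1) consists of the simplices:

  0-simplices (9): A, B, D, E, F, G, J, L, M
  1-simplices (12): AE, AM, BG, BM, DL, DM, EM, FJ, FM, GM, JM, LM

giving chain groups C_0 ≅ Z^9, C_1 ≅ Z^12.

The boundary map ∂_1: C_1 → C_0 maps an edge to its endpoints' difference, ∂[p,q] = q − p. For instance
  ∂AE = E − A.
As a 9×12 matrix over Z this has rank 8, with invariant factors (1,1,1,1,1,1,1,1).

Computing H_k = (kernel of ∂_k) / (image of ∂_{k+1}):

  H_0: rank C_0 − rank ∂_1 = 9 − 8 = 1, and the invariant factors of ∂_1 are all 1, so H_0 = Z.
  H_1: rank ker ∂_1 − rank ∂_2 = (12 − 8) − 0 = 4, and there is no ∂_2, so H_1 = Z^4.

H_0 ≅ Z,  H_1 ≅ Z^4.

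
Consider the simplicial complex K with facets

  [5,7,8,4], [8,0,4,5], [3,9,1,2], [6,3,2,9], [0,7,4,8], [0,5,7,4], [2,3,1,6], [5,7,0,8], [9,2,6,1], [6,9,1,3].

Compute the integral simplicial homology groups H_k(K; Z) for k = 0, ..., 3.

Order the vertices as 0 < 1 < 2 < 3 < 4 < 5 < 6 < 7 < 8 < 9. Listing each simplex with vertices in this order, K has dimension 3 with simplices:

  0-simplices (10): [0], [1], [2], [3], [4], [5], [6], [7], [8], [9]
  1-simplices (20): [0,4], [0,5], [0,7], [0,8], [1,2], [1,3], [1,6], [1,9], [2,3], [2,6], [2,9], [3,6], [3,9], [4,5], [4,7], [4,8], [5,7], [5,8], [6,9], [7,8]
  2-simplices (20): (20 of them)
  3-simplices (10): [0,4,5,7], [0,4,5,8], [0,4,7,8], [0,5,7,8], [1,2,3,6], [1,2,3,9], [1,2,6,9], [1,3,6,9], [2,3,6,9], [4,5,7,8]

giving chain groups C_0 ≅ Z^10, C_1 ≅ Z^20, C_2 ≅ Z^20, C_3 ≅ Z^10.

∂_1: C_1 → C_0 maps an edge to its endpoints' difference, ∂[p,q] = q − p. For instance
  ∂[2,6] = [6] − [2].
The 10×20 boundary matrix has rank 8 and Smith normal form diag(1,1,1,1,1,1,1,1).

The boundary map ∂_2: C_2 → C_1 acts by ∂[p,q,r] = [q,r] − [p,r] + [p,q]. For instance
  ∂[2,3,6] = [3,6] − [2,6] + [2,3],
  ∂[5,7,8] = [7,8] − [5,8] + [5,7].
This gives a 20×20 integer matrix of rank 12; reducing to Smith normal form yields diagonal entries (1,1,1,1,1,1,1,1,1,1,1,1).

Boundary ∂_3: C_3 → C_2 sends each 3-simplex σ to the alternating sum Σ_i (−1)^i (σ with its i-th vertex removed). For instance
  ∂[1,3,6,9] = [3,6,9] − [1,6,9] + [1,3,9] − [1,3,6],
  ∂[0,4,5,7] = [4,5,7] − [0,5,7] + [0,4,7] − [0,4,5].
This gives a 20×10 integer matrix of rank 8; reducing to Smith normal form yields diagonal entries (1,1,1,1,1,1,1,1).

Computing H_k = (kernel of ∂_k) / (image of ∂_{k+1}):

  H_0: rank C_0 − rank ∂_1 = 10 − 8 = 2, and the invariant factors of ∂_1 are all 1, so H_0 ≅ Z^2.
  H_1: rank ker ∂_1 − rank ∂_2 = (20 − 8) − 12 = 0, and the invariant factors of ∂_2 are all 1, so H_1 ≅ 0.
  H_2: rank ker ∂_2 − rank ∂_3 = (20 − 12) − 8 = 0, and the invariant factors of ∂_3 are all 1, so H_2 ≅ 0.
  H_3: rank ker ∂_3 − rank ∂_4 = (10 − 8) − 0 = 2, and there is no ∂_4, so H_3 ≅ Z^2.

As a check, the Euler characteristic is 10 − 20 + 20 − 10 = 0, which agrees with 2 − 0 + 0 − 2 = 0.

H_0 = Z^2,  H_1 = 0,  H_2 = 0,  H_3 = Z^2.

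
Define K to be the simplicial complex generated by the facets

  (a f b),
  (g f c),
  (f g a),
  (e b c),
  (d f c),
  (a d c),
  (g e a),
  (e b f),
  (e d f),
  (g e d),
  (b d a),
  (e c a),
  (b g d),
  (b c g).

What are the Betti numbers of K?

b_0 = 1, b_1 = 2, b_2 = 1.

K has 7 vertices, 21 edges, 14 triangles.
rank ∂_0 = 0, rank ∂_1 = 6 ⇒ b_0 = 7 − 0 − 6 = 1; all invariant factors of ∂_1 are 1 so no torsion. So H_0 = Z.
rank ∂_1 = 6, rank ∂_2 = 13 ⇒ b_1 = 21 − 6 − 13 = 2; all invariant factors of ∂_2 are 1 so no torsion. So H_1 = Z^2.
rank ∂_2 = 13, rank ∂_3 = 0 ⇒ b_2 = 14 − 13 − 0 = 1. So H_2 = Z.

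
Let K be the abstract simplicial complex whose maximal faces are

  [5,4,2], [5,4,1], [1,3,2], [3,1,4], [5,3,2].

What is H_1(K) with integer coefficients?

Fix the vertex order 1 < 2 < 3 < 4 < 5 and write every simplex with vertices in increasing order. Then dim K = 2 and the simplices of K are:

  0-simplices (5): [1], [2], [3], [4], [5]
  1-simplices (10): [1,2], [1,3], [1,4], [1,5], [2,3], [2,4], [2,5], [3,4], [3,5], [4,5]
  2-simplices (5): [1,2,3], [1,3,4], [1,4,5], [2,3,5], [2,4,5]

giving chain groups C_0 ≅ Z^5, C_1 ≅ Z^10, C_2 ≅ Z^5.

∂_1: C_1 → C_0 is given by ∂[p,q] = [q] − [p].
The resulting 5×10 matrix has rank 4, and its Smith normal form has invariant factors (1,1,1,1).

The boundary map ∂_2: C_2 → C_1 acts by ∂[p,q,r] = [q,r] − [p,r] + [p,q]. For instance
  ∂[1,4,5] = [4,5] − [1,5] + [1,4],
  ∂[1,2,3] = [2,3] − [1,3] + [1,2].
This gives a 10×5 integer matrix of rank 5; reducing to Smith normal form yields diagonal entries (1,1,1,1,1).

Now H_k = ker ∂_k / im ∂_{k+1}, so:

  H_1: rank ker ∂_1 − rank ∂_2 = (10 − 4) − 5 = 1, and the invariant factors of ∂_2 are all 1, so H_1 = Z.

(K is a triangulation of the Möbius band.)

H_1 = Z.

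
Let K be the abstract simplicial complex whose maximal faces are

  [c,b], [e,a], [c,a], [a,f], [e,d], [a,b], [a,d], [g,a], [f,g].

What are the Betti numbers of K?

Take the total order a < b < c < d < e < f < g on the vertex set. Then K (dimension 1) consists of the simplices:

  0-simplices (7): a, b, c, d, e, f, g
  1-simplices (9): ab, ac, ad, ae, af, ag, bc, de, fg

so the chain groups are C_0 ≅ Z^7, C_1 ≅ Z^9.

Boundary ∂_1: C_1 → C_0 maps an edge to its endpoints' difference, ∂[p,q] = q − p.
The resulting 7×9 matrix has rank 6, and its Smith normal form has invariant factors (1,1,1,1,1,1).

Computing H_k = (kernel of ∂_k) / (image of ∂_{k+1}):

  H_0: rank C_0 − rank ∂_1 = 7 − 6 = 1, and the invariant factors of ∂_1 are all 1, so H_0 ≅ Z.
  H_1: rank ker ∂_1 − rank ∂_2 = (9 − 6) − 0 = 3, and there is no ∂_2, so H_1 ≅ Z^3.

Hence the Betti numbers are b_0 = 1, b_1 = 3.

b_0 = 1, b_1 = 3.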